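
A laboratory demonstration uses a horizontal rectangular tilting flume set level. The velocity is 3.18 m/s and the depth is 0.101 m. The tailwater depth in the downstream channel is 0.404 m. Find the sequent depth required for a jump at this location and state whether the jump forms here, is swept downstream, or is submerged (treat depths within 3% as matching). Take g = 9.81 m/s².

Fr₁ = V₁/√(g·y₁) = 3.18/√(9.81×0.101) = 3.19.
Sequent-depth ratio: y₂/y₁ = ½[√(1 + 8Fr₁²) − 1] = ½[√82.65 − 1] = 4.05.
y₂ = 4.05 × 0.101 = 0.409 m.
Tailwater y_tw = 0.404 m: y_tw ≈ y₂, so the jump forms here.

y₂ = 0.409 m; the jump forms here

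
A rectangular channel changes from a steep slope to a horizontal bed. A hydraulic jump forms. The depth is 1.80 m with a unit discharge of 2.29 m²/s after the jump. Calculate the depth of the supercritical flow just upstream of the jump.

V₂ = q/y₂ = 2.29/1.80 = 1.27 m/s; Fr₂ = V₂/√(g·y₂) = 0.303.
The Bélanger relation is symmetric: y₁/y₂ = ½[√(1 + 8Fr₂²) − 1] = ½[√1.733 − 1] = 0.158.
y₁ = 0.158 × 1.80 = 0.285 m.

y₁ = 0.285 m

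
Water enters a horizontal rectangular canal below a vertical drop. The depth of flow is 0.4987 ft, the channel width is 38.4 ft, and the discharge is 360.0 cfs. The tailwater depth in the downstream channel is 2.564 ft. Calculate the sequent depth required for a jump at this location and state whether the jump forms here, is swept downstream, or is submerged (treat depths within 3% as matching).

y₂ = 3.069 ft; the jump is swept downstream

q = Q/b = 360.0/38.4 = 9.375 ft²/s; V₁ = q/y₁ = 18.80 ft/s. Fr₁ = V₁/√(g·y₁) = 4.691.
Conjugate-depth relation: y₂/y₁ = ½[√(1 + 8Fr₁²) − 1] = ½[√177.06 − 1] = 6.153.
y₂ = 6.153 × 0.4987 = 3.069 ft.
Tailwater y_tw = 2.564 ft: y_tw < y₂, so the jump is swept downstream.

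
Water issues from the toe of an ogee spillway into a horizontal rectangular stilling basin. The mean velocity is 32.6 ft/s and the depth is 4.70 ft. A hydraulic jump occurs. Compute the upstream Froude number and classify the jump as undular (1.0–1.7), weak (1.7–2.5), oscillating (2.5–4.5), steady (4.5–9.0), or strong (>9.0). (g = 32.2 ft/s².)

Fr₁ = 2.65; oscillating jump

Fr₁ = V₁/√(g·y₁) = 32.6/√(32.2×4.70) = 2.65.
Fr₁ = 2.65 lies in the oscillating range.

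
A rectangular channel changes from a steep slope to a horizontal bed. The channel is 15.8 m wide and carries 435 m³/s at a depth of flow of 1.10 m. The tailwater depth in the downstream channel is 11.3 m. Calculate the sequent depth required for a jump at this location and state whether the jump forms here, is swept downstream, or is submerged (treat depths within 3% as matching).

y₂ = 11.3 m; the jump forms here

q = Q/b = 435/15.8 = 27.5 m²/s; V₁ = q/y₁ = 25.0 m/s. Fr₁ = V₁/√(g·y₁) = 7.62.
By Bélanger, y₂/y₁ = ½[√(1 + 8Fr₁²) − 1] = ½[√465.4 − 1] = 10.3.
y₂ = 10.3 × 1.10 = 11.3 m.
Tailwater y_tw = 11.3 m: y_tw ≈ y₂, so the jump forms here.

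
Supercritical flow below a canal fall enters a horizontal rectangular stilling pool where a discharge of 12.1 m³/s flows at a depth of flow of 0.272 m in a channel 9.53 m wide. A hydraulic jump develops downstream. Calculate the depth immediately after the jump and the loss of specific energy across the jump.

y₂ = 0.972 m; ΔE = 0.324 m

q = Q/b = 12.1/9.53 = 1.27 m²/s; V₁ = q/y₁ = 4.67 m/s. Fr₁ = V₁/√(g·y₁) = 2.86.
By Bélanger, y₂/y₁ = ½[√(1 + 8Fr₁²) − 1] = ½[√66.33 − 1] = 3.57.
y₂ = 3.57 × 0.272 = 0.972 m.
Head loss: ΔE = (y₂ − y₁)³/(4y₁y₂) = (0.972 − 0.272)³/(4×0.272×0.972) = 0.342/1.06 = 0.324 m.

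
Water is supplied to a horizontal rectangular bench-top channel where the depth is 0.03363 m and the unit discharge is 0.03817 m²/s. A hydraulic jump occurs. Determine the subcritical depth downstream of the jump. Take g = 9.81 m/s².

V₁ = q/y₁ = 0.03817/0.03363 = 1.135 m/s. Fr₁ = V₁/√(g·y₁) = 1.135/√(9.81×0.03363) = 1.976.
Sequent-depth ratio: y₂/y₁ = ½[√(1 + 8Fr₁²) − 1] = ½[√32.238 − 1] = 2.339.
y₂ = 2.339 × 0.03363 = 0.07866 m.

y₂ = 0.07866 m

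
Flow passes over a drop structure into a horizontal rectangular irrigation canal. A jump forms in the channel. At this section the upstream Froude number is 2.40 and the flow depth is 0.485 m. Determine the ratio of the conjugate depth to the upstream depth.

Fr₁ = 2.40 (given).
Bélanger equation: y₂/y₁ = ½[√(1 + 8Fr₁²) − 1] = ½[√47.08 − 1] = 2.93.

y₂/y₁ = 2.93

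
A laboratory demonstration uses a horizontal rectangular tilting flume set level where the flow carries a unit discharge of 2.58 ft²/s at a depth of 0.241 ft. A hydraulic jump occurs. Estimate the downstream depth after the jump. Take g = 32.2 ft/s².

V₁ = q/y₁ = 2.58/0.241 = 10.7 ft/s. Fr₁ = V₁/√(g·y₁) = 10.7/√(32.2×0.241) = 3.84.
By Bélanger, y₂/y₁ = ½[√(1 + 8Fr₁²) − 1] = ½[√119.1 − 1] = 4.96.
y₂ = 4.96 × 0.241 = 1.19 ft.

y₂ = 1.19 ft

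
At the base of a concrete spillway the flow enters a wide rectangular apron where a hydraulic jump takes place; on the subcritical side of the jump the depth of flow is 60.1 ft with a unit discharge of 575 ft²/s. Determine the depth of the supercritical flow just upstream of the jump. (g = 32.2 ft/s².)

y₁ = 5.23 ft

V₂ = q/y₂ = 575/60.1 = 9.57 ft/s; Fr₂ = V₂/√(g·y₂) = 0.217.
The Bélanger relation is symmetric: y₁/y₂ = ½[√(1 + 8Fr₂²) − 1] = ½[√1.378 − 1] = 0.0870.
y₁ = 0.0870 × 60.1 = 5.23 ft.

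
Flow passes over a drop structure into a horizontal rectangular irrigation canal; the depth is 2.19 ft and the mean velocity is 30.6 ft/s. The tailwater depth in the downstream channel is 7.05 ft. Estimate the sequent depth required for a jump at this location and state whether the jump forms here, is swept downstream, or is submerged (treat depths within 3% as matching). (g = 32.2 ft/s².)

y₂ = 10.2 ft; the jump is swept downstream

Fr₁ = V₁/√(g·y₁) = 30.6/√(32.2×2.19) = 3.64.
Bélanger equation: y₂/y₁ = ½[√(1 + 8Fr₁²) − 1] = ½[√107.2 − 1] = 4.68.
y₂ = 4.68 × 2.19 = 10.2 ft.
Tailwater y_tw = 7.05 ft: y_tw < y₂, so the jump is swept downstream.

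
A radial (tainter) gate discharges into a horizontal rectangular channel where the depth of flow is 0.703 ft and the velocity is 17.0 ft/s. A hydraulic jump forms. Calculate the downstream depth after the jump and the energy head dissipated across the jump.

y₂ = 3.22 ft; ΔE = 1.76 ft

Fr₁ = V₁/√(g·y₁) = 17.0/√(32.2×0.703) = 3.57.
Sequent-depth ratio: y₂/y₁ = ½[√(1 + 8Fr₁²) − 1] = ½[√103.1 − 1] = 4.58.
y₂ = 4.58 × 0.703 = 3.22 ft.
Head loss: ΔE = (y₂ − y₁)³/(4y₁y₂) = (3.22 − 0.703)³/(4×0.703×3.22) = 15.9/9.05 = 1.76 ft.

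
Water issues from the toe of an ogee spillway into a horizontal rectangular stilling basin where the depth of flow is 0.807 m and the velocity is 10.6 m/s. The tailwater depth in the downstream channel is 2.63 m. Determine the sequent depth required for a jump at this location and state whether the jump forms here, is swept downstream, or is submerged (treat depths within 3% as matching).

Fr₁ = V₁/√(g·y₁) = 10.6/√(9.81×0.807) = 3.77.
Sequent-depth ratio: y₂/y₁ = ½[√(1 + 8Fr₁²) − 1] = ½[√114.5 − 1] = 4.85.
y₂ = 4.85 × 0.807 = 3.91 m.
Tailwater y_tw = 2.63 m: y_tw < y₂, so the jump is swept downstream.

y₂ = 3.91 m; the jump is swept downstream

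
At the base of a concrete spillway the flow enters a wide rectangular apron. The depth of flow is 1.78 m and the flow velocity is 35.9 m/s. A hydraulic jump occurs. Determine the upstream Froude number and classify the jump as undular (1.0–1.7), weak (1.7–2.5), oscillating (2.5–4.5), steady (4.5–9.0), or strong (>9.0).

Fr₁ = 8.59; steady jump

Fr₁ = V₁/√(g·y₁) = 35.9/√(9.81×1.78) = 8.59.
Fr₁ = 8.59 lies in the steady range.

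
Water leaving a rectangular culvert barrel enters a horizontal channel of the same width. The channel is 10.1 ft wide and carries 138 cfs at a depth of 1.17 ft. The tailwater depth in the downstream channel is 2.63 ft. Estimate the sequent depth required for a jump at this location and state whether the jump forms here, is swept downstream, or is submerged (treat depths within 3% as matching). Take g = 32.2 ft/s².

y₂ = 2.62 ft; the jump forms here

q = Q/b = 138/10.1 = 13.7 ft²/s; V₁ = q/y₁ = 11.7 ft/s. Fr₁ = V₁/√(g·y₁) = 1.90.
Conjugate-depth relation: y₂/y₁ = ½[√(1 + 8Fr₁²) − 1] = ½[√29.96 − 1] = 2.24.
y₂ = 2.24 × 1.17 = 2.62 ft.
Tailwater y_tw = 2.63 ft: y_tw ≈ y₂, so the jump forms here.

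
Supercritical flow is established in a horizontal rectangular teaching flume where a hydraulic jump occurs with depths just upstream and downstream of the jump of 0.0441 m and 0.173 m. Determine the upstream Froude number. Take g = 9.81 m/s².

Fr₁ = 3.11

For a rectangular channel the momentum equation gives q² = ½·g·y₁·y₂·(y₁ + y₂) = ½×9.81×0.0441×0.173×0.217 = 0.00812.
q = √0.00812 = 0.0901 m²/s.
V₁ = q/y₁ = 2.04 m/s; Fr₁ = V₁/√(g·y₁) = 3.11.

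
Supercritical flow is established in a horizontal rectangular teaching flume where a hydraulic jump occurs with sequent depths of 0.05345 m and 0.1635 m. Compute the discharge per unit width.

For a rectangular channel the momentum equation gives q² = ½·g·y₁·y₂·(y₁ + y₂) = ½×9.81×0.05345×0.1635×0.2170 = 0.009300.
q = √0.009300 = 0.09643 m²/s.

q = 0.09643 m²/s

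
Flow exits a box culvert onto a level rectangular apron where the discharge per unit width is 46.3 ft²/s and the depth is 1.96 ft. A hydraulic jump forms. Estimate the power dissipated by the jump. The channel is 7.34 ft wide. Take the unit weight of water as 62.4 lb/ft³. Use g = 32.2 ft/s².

V₁ = q/y₁ = 46.3/1.96 = 23.6 ft/s. Fr₁ = V₁/√(g·y₁) = 23.6/√(32.2×1.96) = 2.97.
Bélanger equation: y₂/y₁ = ½[√(1 + 8Fr₁²) − 1] = ½[√71.73 − 1] = 3.73.
y₂ = 3.73 × 1.96 = 7.32 ft.
V₂ = q/y₂ = 46.3/7.32 = 6.32 ft/s. E₁ = y₁ + V₁²/2g = 10.6 ft; E₂ = y₂ + V₂²/2g = 7.94 ft. ΔE = E₁ − E₂ = 2.68 ft.
Q = q·b = 46.3 × 7.34 = 340 cfs. P = γ·Q·ΔE/550 = 62.4 × 340 × 2.68 / 550 = 103 hp.

P = 103 hp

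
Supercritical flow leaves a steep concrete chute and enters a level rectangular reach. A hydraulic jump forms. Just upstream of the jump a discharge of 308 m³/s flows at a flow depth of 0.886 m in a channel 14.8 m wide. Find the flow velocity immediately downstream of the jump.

V₂ = 2.18 m/s

q = Q/b = 308/14.8 = 20.8 m²/s; V₁ = q/y₁ = 23.5 m/s. Fr₁ = V₁/√(g·y₁) = 7.97.
From the momentum equation for a rectangular channel, y₂/y₁ = ½[√(1 + 8Fr₁²) − 1] = ½[√508.8 − 1] = 10.8.
y₂ = 10.8 × 0.886 = 9.55 m.
V₂ = q/y₂ = 20.8/9.55 = 2.18 m/s.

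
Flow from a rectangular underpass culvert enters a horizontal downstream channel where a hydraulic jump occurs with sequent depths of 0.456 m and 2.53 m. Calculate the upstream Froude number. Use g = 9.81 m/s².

Fr₁ = 4.26

For a rectangular channel the momentum equation gives q² = ½·g·y₁·y₂·(y₁ + y₂) = ½×9.81×0.456×2.53×2.99 = 16.9.
q = √16.9 = 4.11 m²/s.
V₁ = q/y₁ = 9.01 m/s; Fr₁ = V₁/√(g·y₁) = 4.26.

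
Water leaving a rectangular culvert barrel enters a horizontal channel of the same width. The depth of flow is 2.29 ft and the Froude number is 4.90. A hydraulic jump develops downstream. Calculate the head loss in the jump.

ΔE = 14.4 ft

Fr₁ = 4.90 (given).
Bélanger equation: y₂/y₁ = ½[√(1 + 8Fr₁²) − 1] = ½[√193.1 − 1] = 6.45.
y₂ = 6.45 × 2.29 = 14.8 ft.
V₁ = Fr₁·√(g·y₁) = 4.90×√(32.2×2.29) = 42.1 ft/s; q = V₁·y₁ = 96.4 ft²/s. V₂ = q/y₂ = 96.4/14.8 = 6.53 ft/s. E₁ = y₁ + V₁²/2g = 29.8 ft; E₂ = y₂ + V₂²/2g = 15.4 ft. ΔE = E₁ − E₂ = 14.4 ft.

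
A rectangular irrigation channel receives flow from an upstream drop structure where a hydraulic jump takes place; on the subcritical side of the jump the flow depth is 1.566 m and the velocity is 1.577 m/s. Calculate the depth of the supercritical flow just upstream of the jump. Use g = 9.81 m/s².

y₁ = 0.4032 m

Fr₂ = V₂/√(g·y₂) = 1.577/√(9.81×1.566) = 0.4023.
Since the conjugate-depth ratio holds either way, y₁/y₂ = ½[√(1 + 8Fr₂²) − 1] = ½[√2.2951 − 1] = 0.2575.
y₁ = 0.2575 × 1.566 = 0.4032 m.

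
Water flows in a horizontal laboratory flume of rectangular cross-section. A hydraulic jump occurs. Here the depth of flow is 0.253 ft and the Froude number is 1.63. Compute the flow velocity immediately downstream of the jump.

V₂ = 2.50 ft/s

Fr₁ = 1.63 (given).
From the momentum equation for a rectangular channel, y₂/y₁ = ½[√(1 + 8Fr₁²) − 1] = ½[√22.26 − 1] = 1.86.
y₂ = 1.86 × 0.253 = 0.470 ft.
V₁ = Fr₁·√(g·y₁) = 1.63×√(32.2×0.253) = 4.65 ft/s; q = V₁·y₁ = 1.18 ft²/s.
V₂ = q/y₂ = 1.18/0.470 = 2.50 ft/s.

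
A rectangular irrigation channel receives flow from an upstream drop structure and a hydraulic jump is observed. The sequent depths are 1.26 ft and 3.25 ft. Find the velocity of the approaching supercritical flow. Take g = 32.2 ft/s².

V₁ = 13.7 ft/s

For a rectangular channel the momentum equation gives q² = ½·g·y₁·y₂·(y₁ + y₂) = ½×32.2×1.26×3.25×4.51 = 297.
q = √297 = 17.2 ft²/s.
V₁ = q/y₁ = 17.2/1.26 = 13.7 ft/s.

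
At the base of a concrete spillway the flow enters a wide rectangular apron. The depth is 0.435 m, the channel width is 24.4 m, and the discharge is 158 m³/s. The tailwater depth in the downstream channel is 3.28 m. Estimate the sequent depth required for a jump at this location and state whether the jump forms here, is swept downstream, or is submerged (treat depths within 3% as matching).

y₂ = 4.22 m; the jump is swept downstream

q = Q/b = 158/24.4 = 6.48 m²/s; V₁ = q/y₁ = 14.9 m/s. Fr₁ = V₁/√(g·y₁) = 7.21.
Bélanger equation: y₂/y₁ = ½[√(1 + 8Fr₁²) − 1] = ½[√416.4 − 1] = 9.70.
y₂ = 9.70 × 0.435 = 4.22 m.
Tailwater y_tw = 3.28 m: y_tw < y₂, so the jump is swept downstream.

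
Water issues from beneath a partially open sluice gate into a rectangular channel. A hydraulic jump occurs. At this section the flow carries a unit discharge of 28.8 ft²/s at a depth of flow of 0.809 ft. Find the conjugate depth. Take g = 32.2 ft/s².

V₁ = q/y₁ = 28.8/0.809 = 35.6 ft/s. Fr₁ = V₁/√(g·y₁) = 35.6/√(32.2×0.809) = 6.97.
By Bélanger, y₂/y₁ = ½[√(1 + 8Fr₁²) − 1] = ½[√390.2 − 1] = 9.38.
y₂ = 9.38 × 0.809 = 7.59 ft.

y₂ = 7.59 ft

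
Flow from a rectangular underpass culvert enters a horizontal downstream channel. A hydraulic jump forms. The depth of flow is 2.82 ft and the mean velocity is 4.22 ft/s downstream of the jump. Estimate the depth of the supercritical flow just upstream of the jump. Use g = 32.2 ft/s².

y₁ = 0.850 ft

Fr₂ = V₂/√(g·y₂) = 4.22/√(32.2×2.82) = 0.443.
From the momentum equation (using Fr₂), y₁/y₂ = ½[√(1 + 8Fr₂²) − 1] = ½[√2.569 − 1] = 0.301.
y₁ = 0.301 × 2.82 = 0.850 ft.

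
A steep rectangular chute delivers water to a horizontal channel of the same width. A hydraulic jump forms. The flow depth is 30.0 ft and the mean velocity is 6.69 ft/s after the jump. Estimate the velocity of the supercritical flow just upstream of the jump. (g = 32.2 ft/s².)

Fr₂ = V₂/√(g·y₂) = 6.69/√(32.2×30.0) = 0.215.
From the momentum equation (using Fr₂), y₁/y₂ = ½[√(1 + 8Fr₂²) − 1] = ½[√1.371 − 1] = 0.0854.
y₁ = 0.0854 × 30.0 = 2.56 ft.
V₁ = q/y₁ = 201/2.56 = 78.4 ft/s.

V₁ = 78.4 ft/s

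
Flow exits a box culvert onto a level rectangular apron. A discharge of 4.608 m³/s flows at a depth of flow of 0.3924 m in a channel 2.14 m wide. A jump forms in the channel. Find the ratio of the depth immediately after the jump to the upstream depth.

q = Q/b = 4.608/2.14 = 2.153 m²/s; V₁ = q/y₁ = 5.487 m/s. Fr₁ = V₁/√(g·y₁) = 2.797.
Conjugate-depth relation: y₂/y₁ = ½[√(1 + 8Fr₁²) − 1] = ½[√63.579 − 1] = 3.487.

y₂/y₁ = 3.487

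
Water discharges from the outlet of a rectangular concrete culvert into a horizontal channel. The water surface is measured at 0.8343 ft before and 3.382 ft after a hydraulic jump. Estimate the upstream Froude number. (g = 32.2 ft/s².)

Fr₁ = 3.200

For a rectangular channel the momentum equation gives q² = ½·g·y₁·y₂·(y₁ + y₂) = ½×32.2×0.8343×3.382×4.216 = 191.5.
q = √191.5 = 13.84 ft²/s.
V₁ = q/y₁ = 16.59 ft/s; Fr₁ = V₁/√(g·y₁) = 3.200.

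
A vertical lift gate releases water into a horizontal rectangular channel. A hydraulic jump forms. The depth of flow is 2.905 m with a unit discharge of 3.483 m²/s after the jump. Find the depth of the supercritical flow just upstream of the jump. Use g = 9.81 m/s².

V₂ = q/y₂ = 3.483/2.905 = 1.199 m/s; Fr₂ = V₂/√(g·y₂) = 0.2246.
The Bélanger relation is symmetric: y₁/y₂ = ½[√(1 + 8Fr₂²) − 1] = ½[√1.4035 − 1] = 0.09236.
y₁ = 0.09236 × 2.905 = 0.2683 m.

y₁ = 0.2683 m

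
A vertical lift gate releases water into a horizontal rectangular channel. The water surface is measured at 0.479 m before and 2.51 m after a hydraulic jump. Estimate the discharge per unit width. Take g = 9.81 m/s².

q = 4.20 m²/s

For a rectangular channel the momentum equation gives q² = ½·g·y₁·y₂·(y₁ + y₂) = ½×9.81×0.479×2.51×2.99 = 17.6.
q = √17.6 = 4.20 m²/s.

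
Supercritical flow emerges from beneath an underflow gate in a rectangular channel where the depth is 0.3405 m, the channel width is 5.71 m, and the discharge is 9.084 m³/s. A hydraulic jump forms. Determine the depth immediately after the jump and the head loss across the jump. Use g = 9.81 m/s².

q = Q/b = 9.084/5.71 = 1.591 m²/s; V₁ = q/y₁ = 4.672 m/s. Fr₁ = V₁/√(g·y₁) = 2.556.
From the momentum equation for a rectangular channel, y₂/y₁ = ½[√(1 + 8Fr₁²) − 1] = ½[√53.282 − 1] = 3.150.
y₂ = 3.150 × 0.3405 = 1.072 m.
Head loss: ΔE = (y₂ − y₁)³/(4y₁y₂) = (1.072 − 0.3405)³/(4×0.3405×1.072) = 0.3922/1.461 = 0.2685 m.

y₂ = 1.072 m; ΔE = 0.2685 m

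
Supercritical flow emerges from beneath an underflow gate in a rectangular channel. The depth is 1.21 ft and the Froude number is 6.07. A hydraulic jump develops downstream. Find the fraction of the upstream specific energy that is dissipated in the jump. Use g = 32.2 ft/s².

Fr₁ = 6.07 (given).
Conjugate-depth relation: y₂/y₁ = ½[√(1 + 8Fr₁²) − 1] = ½[√295.8 − 1] = 8.10.
y₂ = 8.10 × 1.21 = 9.80 ft.
E₁ = y₁(1 + Fr₁²/2) = 1.21×(1 + 6.07²/2) = 23.5 ft. ΔE = (y₂ − y₁)³/(4y₁y₂) = 13.4 ft. ΔE/E₁ = 13.4/23.5 = 0.569.

ΔE/E₁ = 0.569 (56.9%)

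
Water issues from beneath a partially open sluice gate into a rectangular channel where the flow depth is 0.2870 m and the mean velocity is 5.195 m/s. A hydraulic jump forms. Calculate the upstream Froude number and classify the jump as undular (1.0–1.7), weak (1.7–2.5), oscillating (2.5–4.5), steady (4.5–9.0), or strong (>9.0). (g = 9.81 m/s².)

Fr₁ = V₁/√(g·y₁) = 5.195/√(9.81×0.2870) = 3.096.
Fr₁ = 3.096 lies in the oscillating range.

Fr₁ = 3.096; oscillating jump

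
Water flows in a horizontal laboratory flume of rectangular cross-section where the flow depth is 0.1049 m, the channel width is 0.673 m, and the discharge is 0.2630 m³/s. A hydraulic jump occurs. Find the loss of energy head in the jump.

ΔE = 0.2856 m

q = Q/b = 0.2630/0.673 = 0.3908 m²/s; V₁ = q/y₁ = 3.725 m/s. Fr₁ = V₁/√(g·y₁) = 3.672.
Conjugate-depth relation: y₂/y₁ = ½[√(1 + 8Fr₁²) − 1] = ½[√108.89 − 1] = 4.717.
y₂ = 4.717 × 0.1049 = 0.4949 m.
V₂ = q/y₂ = 0.3908/0.4949 = 0.7897 m/s. E₁ = y₁ + V₁²/2g = 0.8122 m; E₂ = y₂ + V₂²/2g = 0.5266 m. ΔE = E₁ − E₂ = 0.2856 m.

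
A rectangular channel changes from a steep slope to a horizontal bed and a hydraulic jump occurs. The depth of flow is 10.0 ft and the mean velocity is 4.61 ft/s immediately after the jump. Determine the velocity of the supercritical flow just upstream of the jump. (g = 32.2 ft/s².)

V₁ = 39.0 ft/s

Fr₂ = V₂/√(g·y₂) = 4.61/√(32.2×10.0) = 0.257.
Applying the sequent-depth relation in reverse, y₁/y₂ = ½[√(1 + 8Fr₂²) − 1] = ½[√1.528 − 1] = 0.118.
y₁ = 0.118 × 10.0 = 1.18 ft.
V₁ = q/y₁ = 46.1/1.18 = 39.0 ft/s.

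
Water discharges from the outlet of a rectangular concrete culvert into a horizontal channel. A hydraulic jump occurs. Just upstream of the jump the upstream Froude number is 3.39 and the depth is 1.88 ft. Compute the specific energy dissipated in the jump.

Fr₁ = 3.39 (given).
Conjugate-depth relation: y₂/y₁ = ½[√(1 + 8Fr₁²) − 1] = ½[√92.94 − 1] = 4.32.
y₂ = 4.32 × 1.88 = 8.12 ft.
V₁ = Fr₁·√(g·y₁) = 3.39×√(32.2×1.88) = 26.4 ft/s; q = V₁·y₁ = 49.6 ft²/s. V₂ = q/y₂ = 49.6/8.12 = 6.11 ft/s. E₁ = y₁ + V₁²/2g = 12.7 ft; E₂ = y₂ + V₂²/2g = 8.70 ft. ΔE = E₁ − E₂ = 3.98 ft.

ΔE = 3.98 ft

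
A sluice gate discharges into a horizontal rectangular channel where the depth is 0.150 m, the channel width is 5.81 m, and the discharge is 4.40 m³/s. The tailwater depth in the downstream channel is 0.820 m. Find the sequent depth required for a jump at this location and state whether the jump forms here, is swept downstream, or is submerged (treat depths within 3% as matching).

q = Q/b = 4.40/5.81 = 0.757 m²/s; V₁ = q/y₁ = 5.05 m/s. Fr₁ = V₁/√(g·y₁) = 4.16.
Sequent-depth ratio: y₂/y₁ = ½[√(1 + 8Fr₁²) − 1] = ½[√139.6 − 1] = 5.41.
y₂ = 5.41 × 0.150 = 0.811 m.
Tailwater y_tw = 0.820 m: y_tw ≈ y₂, so the jump forms here.

y₂ = 0.811 m; the jump forms here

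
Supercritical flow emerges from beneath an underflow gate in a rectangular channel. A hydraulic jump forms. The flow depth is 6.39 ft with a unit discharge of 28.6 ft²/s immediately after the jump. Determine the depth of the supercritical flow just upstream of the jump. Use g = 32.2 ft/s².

y₁ = 1.07 ft

V₂ = q/y₂ = 28.6/6.39 = 4.48 ft/s; Fr₂ = V₂/√(g·y₂) = 0.312.
The Bélanger relation is symmetric: y₁/y₂ = ½[√(1 + 8Fr₂²) − 1] = ½[√1.779 − 1] = 0.167.
y₁ = 0.167 × 6.39 = 1.07 ft.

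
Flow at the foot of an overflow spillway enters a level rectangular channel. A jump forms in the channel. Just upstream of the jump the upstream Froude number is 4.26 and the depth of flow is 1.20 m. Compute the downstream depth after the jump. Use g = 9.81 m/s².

Fr₁ = 4.26 (given).
Conjugate-depth relation: y₂/y₁ = ½[√(1 + 8Fr₁²) − 1] = ½[√146.2 − 1] = 5.55.
y₂ = 5.55 × 1.20 = 6.65 m.

y₂ = 6.65 m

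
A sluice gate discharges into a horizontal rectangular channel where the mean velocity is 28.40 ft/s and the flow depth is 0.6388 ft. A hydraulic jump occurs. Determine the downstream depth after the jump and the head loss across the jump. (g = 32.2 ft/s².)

y₂ = 5.347 ft; ΔE = 7.638 ft

Fr₁ = V₁/√(g·y₁) = 28.40/√(32.2×0.6388) = 6.262.
From the momentum equation for a rectangular channel, y₂/y₁ = ½[√(1 + 8Fr₁²) − 1] = ½[√314.69 − 1] = 8.370.
y₂ = 8.370 × 0.6388 = 5.347 ft.
Head loss: ΔE = (y₂ − y₁)³/(4y₁y₂) = (5.347 − 0.6388)³/(4×0.6388×5.347) = 104.3/13.66 = 7.638 ft.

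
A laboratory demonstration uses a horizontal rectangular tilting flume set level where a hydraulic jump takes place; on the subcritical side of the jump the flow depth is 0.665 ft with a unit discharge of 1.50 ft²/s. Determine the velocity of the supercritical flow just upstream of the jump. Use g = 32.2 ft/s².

V₁ = 6.42 ft/s

V₂ = q/y₂ = 1.50/0.665 = 2.26 ft/s; Fr₂ = V₂/√(g·y₂) = 0.487.
Since the conjugate-depth ratio holds either way, y₁/y₂ = ½[√(1 + 8Fr₂²) − 1] = ½[√2.901 − 1] = 0.352.
y₁ = 0.352 × 0.665 = 0.234 ft.
V₁ = q/y₁ = 1.50/0.234 = 6.42 ft/s.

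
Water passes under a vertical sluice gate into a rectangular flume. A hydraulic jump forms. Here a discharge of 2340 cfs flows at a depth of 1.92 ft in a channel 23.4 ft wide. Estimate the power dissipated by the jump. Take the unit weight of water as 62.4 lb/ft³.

P = 7024 hp

q = Q/b = 2340/23.4 = 100 ft²/s; V₁ = q/y₁ = 52.1 ft/s. Fr₁ = V₁/√(g·y₁) = 6.62.
From the momentum equation for a rectangular channel, y₂/y₁ = ½[√(1 + 8Fr₁²) − 1] = ½[√352.0 − 1] = 8.88.
y₂ = 8.88 × 1.92 = 17.1 ft.
V₂ = q/y₂ = 100/17.1 = 5.86 ft/s. E₁ = y₁ + V₁²/2g = 44.0 ft; E₂ = y₂ + V₂²/2g = 17.6 ft. ΔE = E₁ − E₂ = 26.5 ft.
P = γ·Q·ΔE/550 = 62.4 × 2340 × 26.5 / 550 = 7024 hp.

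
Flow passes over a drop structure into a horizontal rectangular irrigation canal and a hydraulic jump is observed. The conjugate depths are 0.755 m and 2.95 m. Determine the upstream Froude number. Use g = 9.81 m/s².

For a rectangular channel the momentum equation gives q² = ½·g·y₁·y₂·(y₁ + y₂) = ½×9.81×0.755×2.95×3.71 = 40.5.
q = √40.5 = 6.36 m²/s.
V₁ = q/y₁ = 8.43 m/s; Fr₁ = V₁/√(g·y₁) = 3.10.

Fr₁ = 3.10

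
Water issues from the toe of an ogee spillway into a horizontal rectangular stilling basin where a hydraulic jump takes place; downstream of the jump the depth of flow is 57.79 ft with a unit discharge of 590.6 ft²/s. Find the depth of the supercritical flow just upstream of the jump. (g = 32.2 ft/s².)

y₁ = 5.887 ft

V₂ = q/y₂ = 590.6/57.79 = 10.22 ft/s; Fr₂ = V₂/√(g·y₂) = 0.2369.
From the momentum equation (using Fr₂), y₁/y₂ = ½[√(1 + 8Fr₂²) − 1] = ½[√1.4490 − 1] = 0.1019.
y₁ = 0.1019 × 57.79 = 5.887 ft.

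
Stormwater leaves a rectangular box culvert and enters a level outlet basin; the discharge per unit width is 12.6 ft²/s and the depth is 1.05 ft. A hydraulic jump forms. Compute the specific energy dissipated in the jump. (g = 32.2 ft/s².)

V₁ = q/y₁ = 12.6/1.05 = 12.0 ft/s. Fr₁ = V₁/√(g·y₁) = 12.0/√(32.2×1.05) = 2.06.
Bélanger equation: y₂/y₁ = ½[√(1 + 8Fr₁²) − 1] = ½[√35.07 − 1] = 2.46.
y₂ = 2.46 × 1.05 = 2.58 ft.
V₂ = q/y₂ = 12.6/2.58 = 4.88 ft/s. E₁ = y₁ + V₁²/2g = 3.29 ft; E₂ = y₂ + V₂²/2g = 2.95 ft. ΔE = E₁ − E₂ = 0.333 ft.

ΔE = 0.333 ft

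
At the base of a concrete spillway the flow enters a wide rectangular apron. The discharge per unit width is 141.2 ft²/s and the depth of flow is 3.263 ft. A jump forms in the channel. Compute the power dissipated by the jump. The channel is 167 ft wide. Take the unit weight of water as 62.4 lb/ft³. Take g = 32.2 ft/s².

P = 36004 hp

V₁ = q/y₁ = 141.2/3.263 = 43.27 ft/s. Fr₁ = V₁/√(g·y₁) = 43.27/√(32.2×3.263) = 4.222.
Sequent-depth ratio: y₂/y₁ = ½[√(1 + 8Fr₁²) − 1] = ½[√143.58 − 1] = 5.491.
y₂ = 5.491 × 3.263 = 17.92 ft.
V₂ = q/y₂ = 141.2/17.92 = 7.880 ft/s. E₁ = y₁ + V₁²/2g = 32.34 ft; E₂ = y₂ + V₂²/2g = 18.88 ft. ΔE = E₁ − E₂ = 13.46 ft.
Q = q·b = 141.2 × 167 = 23580 cfs. P = γ·Q·ΔE/550 = 62.4 × 23580 × 13.46 / 550 = 36004 hp.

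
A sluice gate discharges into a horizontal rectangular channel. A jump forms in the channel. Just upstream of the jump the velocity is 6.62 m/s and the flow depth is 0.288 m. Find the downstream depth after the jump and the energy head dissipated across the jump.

y₂ = 1.47 m; ΔE = 0.969 m

Fr₁ = V₁/√(g·y₁) = 6.62/√(9.81×0.288) = 3.94.
From the momentum equation for a rectangular channel, y₂/y₁ = ½[√(1 + 8Fr₁²) − 1] = ½[√125.1 − 1] = 5.09.
y₂ = 5.09 × 0.288 = 1.47 m.
q = V₁·y₁ = 6.62 × 0.288 = 1.91 m²/s. V₂ = q/y₂ = 1.91/1.47 = 1.30 m/s. E₁ = y₁ + V₁²/2g = 2.52 m; E₂ = y₂ + V₂²/2g = 1.55 m. ΔE = E₁ − E₂ = 0.969 m.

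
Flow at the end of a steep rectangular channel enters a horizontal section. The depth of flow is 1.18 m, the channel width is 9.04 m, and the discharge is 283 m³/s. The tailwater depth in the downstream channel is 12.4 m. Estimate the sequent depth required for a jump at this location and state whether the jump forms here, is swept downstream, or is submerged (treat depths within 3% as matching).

y₂ = 12.4 m; the jump forms here

q = Q/b = 283/9.04 = 31.3 m²/s; V₁ = q/y₁ = 26.5 m/s. Fr₁ = V₁/√(g·y₁) = 7.80.
Sequent-depth ratio: y₂/y₁ = ½[√(1 + 8Fr₁²) − 1] = ½[√487.4 − 1] = 10.5.
y₂ = 10.5 × 1.18 = 12.4 m.
Tailwater y_tw = 12.4 m: y_tw ≈ y₂, so the jump forms here.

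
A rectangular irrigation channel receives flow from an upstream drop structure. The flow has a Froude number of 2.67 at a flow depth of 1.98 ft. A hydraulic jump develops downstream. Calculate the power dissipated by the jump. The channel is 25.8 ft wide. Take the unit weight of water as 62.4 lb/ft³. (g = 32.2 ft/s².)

P = 228 hp

Fr₁ = 2.67 (given).
From the momentum equation for a rectangular channel, y₂/y₁ = ½[√(1 + 8Fr₁²) − 1] = ½[√58.03 − 1] = 3.31.
y₂ = 3.31 × 1.98 = 6.55 ft.
Head loss: ΔE = (y₂ − y₁)³/(4y₁y₂) = (6.55 − 1.98)³/(4×1.98×6.55) = 95.5/51.9 = 1.84 ft.
V₁ = Fr₁·√(g·y₁) = 2.67×√(32.2×1.98) = 21.3 ft/s; q = V₁·y₁ = 42.2 ft²/s. Q = q·b = 42.2 × 25.8 = 1089 cfs. P = γ·Q·ΔE/550 = 62.4 × 1089 × 1.84 / 550 = 228 hp.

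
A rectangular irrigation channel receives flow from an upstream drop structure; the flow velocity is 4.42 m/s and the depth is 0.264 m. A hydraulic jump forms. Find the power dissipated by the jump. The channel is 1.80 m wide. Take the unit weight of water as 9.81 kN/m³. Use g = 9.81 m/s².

P = 5.62 kW

Fr₁ = V₁/√(g·y₁) = 4.42/√(9.81×0.264) = 2.75.
From the momentum equation for a rectangular channel, y₂/y₁ = ½[√(1 + 8Fr₁²) − 1] = ½[√61.35 − 1] = 3.42.
y₂ = 3.42 × 0.264 = 0.902 m.
q = V₁·y₁ = 4.42 × 0.264 = 1.17 m²/s. V₂ = q/y₂ = 1.17/0.902 = 1.29 m/s. E₁ = y₁ + V₁²/2g = 1.26 m; E₂ = y₂ + V₂²/2g = 0.987 m. ΔE = E₁ − E₂ = 0.273 m.
Q = q·b = 1.17 × 1.80 = 2.10 m³/s. P = γ·Q·ΔE = 9.81 × 2.10 × 0.273 = 5.62 kW.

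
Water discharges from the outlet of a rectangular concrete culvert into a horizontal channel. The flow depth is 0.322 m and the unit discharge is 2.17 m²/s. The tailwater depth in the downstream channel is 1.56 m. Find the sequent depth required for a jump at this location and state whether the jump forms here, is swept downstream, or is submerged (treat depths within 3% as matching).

y₂ = 1.57 m; the jump forms here

V₁ = q/y₁ = 2.17/0.322 = 6.74 m/s. Fr₁ = V₁/√(g·y₁) = 6.74/√(9.81×0.322) = 3.79.
Conjugate-depth relation: y₂/y₁ = ½[√(1 + 8Fr₁²) − 1] = ½[√116.0 − 1] = 4.89.
y₂ = 4.89 × 0.322 = 1.57 m.
Tailwater y_tw = 1.56 m: y_tw ≈ y₂, so the jump forms here.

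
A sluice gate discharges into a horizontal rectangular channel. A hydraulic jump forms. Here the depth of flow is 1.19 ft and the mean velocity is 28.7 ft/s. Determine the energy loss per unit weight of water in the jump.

Fr₁ = V₁/√(g·y₁) = 28.7/√(32.2×1.19) = 4.64.
Sequent-depth ratio: y₂/y₁ = ½[√(1 + 8Fr₁²) − 1] = ½[√173.0 − 1] = 6.08.
y₂ = 6.08 × 1.19 = 7.23 ft.
Head loss: ΔE = (y₂ − y₁)³/(4y₁y₂) = (7.23 − 1.19)³/(4×1.19×7.23) = 220/34.4 = 6.40 ft.

ΔE = 6.40 ft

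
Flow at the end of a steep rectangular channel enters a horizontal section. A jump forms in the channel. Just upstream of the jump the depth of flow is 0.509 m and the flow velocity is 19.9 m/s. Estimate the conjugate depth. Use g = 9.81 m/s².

Fr₁ = V₁/√(g·y₁) = 19.9/√(9.81×0.509) = 8.91.
Bélanger equation: y₂/y₁ = ½[√(1 + 8Fr₁²) − 1] = ½[√635.5 − 1] = 12.1.
y₂ = 12.1 × 0.509 = 6.16 m.

y₂ = 6.16 m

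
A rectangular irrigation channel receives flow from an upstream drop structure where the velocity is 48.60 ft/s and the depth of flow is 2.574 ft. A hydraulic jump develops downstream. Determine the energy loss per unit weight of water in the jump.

ΔE = 20.33 ft

Fr₁ = V₁/√(g·y₁) = 48.60/√(32.2×2.574) = 5.338.
Bélanger equation: y₂/y₁ = ½[√(1 + 8Fr₁²) − 1] = ½[√228.98 − 1] = 7.066.
y₂ = 7.066 × 2.574 = 18.19 ft.
q = V₁·y₁ = 48.60 × 2.574 = 125.1 ft²/s. V₂ = q/y₂ = 125.1/18.19 = 6.878 ft/s. E₁ = y₁ + V₁²/2g = 39.25 ft; E₂ = y₂ + V₂²/2g = 18.92 ft. ΔE = E₁ − E₂ = 20.33 ft.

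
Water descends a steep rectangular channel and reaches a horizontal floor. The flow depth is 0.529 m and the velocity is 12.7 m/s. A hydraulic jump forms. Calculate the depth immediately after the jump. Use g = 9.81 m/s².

Fr₁ = V₁/√(g·y₁) = 12.7/√(9.81×0.529) = 5.57.
Conjugate-depth relation: y₂/y₁ = ½[√(1 + 8Fr₁²) − 1] = ½[√249.6 − 1] = 7.40.
y₂ = 7.40 × 0.529 = 3.91 m.

y₂ = 3.91 m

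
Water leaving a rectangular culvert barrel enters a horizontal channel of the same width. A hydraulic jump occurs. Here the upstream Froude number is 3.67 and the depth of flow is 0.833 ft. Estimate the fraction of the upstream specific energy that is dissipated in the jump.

ΔE/E₁ = 0.351 (35.1%)

Fr₁ = 3.67 (given).
Bélanger equation: y₂/y₁ = ½[√(1 + 8Fr₁²) − 1] = ½[√108.8 − 1] = 4.71.
y₂ = 4.71 × 0.833 = 3.93 ft.
E₁ = y₁(1 + Fr₁²/2) = 0.833×(1 + 3.67²/2) = 6.44 ft. ΔE = (y₂ − y₁)³/(4y₁y₂) = 2.26 ft. ΔE/E₁ = 2.26/6.44 = 0.351.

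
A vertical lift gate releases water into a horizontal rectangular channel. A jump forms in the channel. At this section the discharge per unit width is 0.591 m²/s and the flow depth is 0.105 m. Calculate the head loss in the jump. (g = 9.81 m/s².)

V₁ = q/y₁ = 0.591/0.105 = 5.63 m/s. Fr₁ = V₁/√(g·y₁) = 5.63/√(9.81×0.105) = 5.55.
From the momentum equation for a rectangular channel, y₂/y₁ = ½[√(1 + 8Fr₁²) − 1] = ½[√247.1 − 1] = 7.36.
y₂ = 7.36 × 0.105 = 0.773 m.
Head loss: ΔE = (y₂ − y₁)³/(4y₁y₂) = (0.773 − 0.105)³/(4×0.105×0.773) = 0.298/0.325 = 0.917 m.

ΔE = 0.917 m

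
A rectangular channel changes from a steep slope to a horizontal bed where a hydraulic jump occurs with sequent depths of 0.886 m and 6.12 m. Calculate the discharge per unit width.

q = 13.7 m²/s

For a rectangular channel the momentum equation gives q² = ½·g·y₁·y₂·(y₁ + y₂) = ½×9.81×0.886×6.12×7.01 = 186.
q = √186 = 13.7 m²/s.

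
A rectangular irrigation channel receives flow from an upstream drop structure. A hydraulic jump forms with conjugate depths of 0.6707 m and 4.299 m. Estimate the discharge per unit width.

q = 8.384 m²/s

For a rectangular channel the momentum equation gives q² = ½·g·y₁·y₂·(y₁ + y₂) = ½×9.81×0.6707×4.299×4.970 = 70.29.
q = √70.29 = 8.384 m²/s.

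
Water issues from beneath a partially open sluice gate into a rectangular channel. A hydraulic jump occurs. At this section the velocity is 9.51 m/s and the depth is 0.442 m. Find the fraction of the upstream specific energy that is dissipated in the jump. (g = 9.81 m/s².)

Fr₁ = V₁/√(g·y₁) = 9.51/√(9.81×0.442) = 4.57.
By Bélanger, y₂/y₁ = ½[√(1 + 8Fr₁²) − 1] = ½[√167.9 − 1] = 5.98.
y₂ = 5.98 × 0.442 = 2.64 m.
E₁ = y₁ + V₁²/2g = 5.05 m. ΔE = (y₂ − y₁)³/(4y₁y₂) = 2.28 m. ΔE/E₁ = 2.28/5.05 = 0.451.

ΔE/E₁ = 0.451 (45.1%)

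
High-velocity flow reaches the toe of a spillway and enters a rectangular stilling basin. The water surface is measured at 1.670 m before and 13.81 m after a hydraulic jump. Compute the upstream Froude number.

Fr₁ = 6.191

For a rectangular channel the momentum equation gives q² = ½·g·y₁·y₂·(y₁ + y₂) = ½×9.81×1.670×13.81×15.48 = 1751.
q = √1751 = 41.85 m²/s.
V₁ = q/y₁ = 25.06 m/s; Fr₁ = V₁/√(g·y₁) = 6.191.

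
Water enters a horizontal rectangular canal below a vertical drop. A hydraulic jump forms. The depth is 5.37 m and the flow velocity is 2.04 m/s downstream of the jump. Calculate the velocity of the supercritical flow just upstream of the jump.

Fr₂ = V₂/√(g·y₂) = 2.04/√(9.81×5.37) = 0.281.
From the momentum equation (using Fr₂), y₁/y₂ = ½[√(1 + 8Fr₂²) − 1] = ½[√1.632 − 1] = 0.139.
y₁ = 0.139 × 5.37 = 0.745 m.
V₁ = q/y₁ = 11.0/0.745 = 14.7 m/s.

V₁ = 14.7 m/s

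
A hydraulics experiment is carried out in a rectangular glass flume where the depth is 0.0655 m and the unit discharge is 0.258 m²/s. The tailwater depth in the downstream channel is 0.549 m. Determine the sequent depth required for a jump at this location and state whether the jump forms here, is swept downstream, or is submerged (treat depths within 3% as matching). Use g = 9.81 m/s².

y₂ = 0.424 m; the jump is submerged

V₁ = q/y₁ = 0.258/0.0655 = 3.94 m/s. Fr₁ = V₁/√(g·y₁) = 3.94/√(9.81×0.0655) = 4.91.
Sequent-depth ratio: y₂/y₁ = ½[√(1 + 8Fr₁²) − 1] = ½[√194.2 − 1] = 6.47.
y₂ = 6.47 × 0.0655 = 0.424 m.
Tailwater y_tw = 0.549 m: y_tw > y₂, so the jump is submerged.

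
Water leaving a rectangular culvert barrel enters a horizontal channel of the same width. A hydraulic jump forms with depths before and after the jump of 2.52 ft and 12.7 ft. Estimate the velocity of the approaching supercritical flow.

For a rectangular channel the momentum equation gives q² = ½·g·y₁·y₂·(y₁ + y₂) = ½×32.2×2.52×12.7×15.2 = 7842.
q = √7842 = 88.6 ft²/s.
V₁ = q/y₁ = 88.6/2.52 = 35.1 ft/s.

V₁ = 35.1 ft/s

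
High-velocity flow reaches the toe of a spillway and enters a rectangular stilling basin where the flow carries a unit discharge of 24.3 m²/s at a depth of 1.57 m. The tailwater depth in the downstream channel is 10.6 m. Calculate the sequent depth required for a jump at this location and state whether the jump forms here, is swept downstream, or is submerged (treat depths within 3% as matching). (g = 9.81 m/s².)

y₂ = 8.01 m; the jump is submerged

V₁ = q/y₁ = 24.3/1.57 = 15.5 m/s. Fr₁ = V₁/√(g·y₁) = 15.5/√(9.81×1.57) = 3.94.
From the momentum equation for a rectangular channel, y₂/y₁ = ½[√(1 + 8Fr₁²) − 1] = ½[√125.4 − 1] = 5.10.
y₂ = 5.10 × 1.57 = 8.01 m.
Tailwater y_tw = 10.6 m: y_tw > y₂, so the jump is submerged.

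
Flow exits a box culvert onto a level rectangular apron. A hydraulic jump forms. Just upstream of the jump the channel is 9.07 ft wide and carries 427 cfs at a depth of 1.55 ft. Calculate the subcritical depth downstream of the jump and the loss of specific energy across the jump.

q = Q/b = 427/9.07 = 47.1 ft²/s; V₁ = q/y₁ = 30.4 ft/s. Fr₁ = V₁/√(g·y₁) = 4.30.
Sequent-depth ratio: y₂/y₁ = ½[√(1 + 8Fr₁²) − 1] = ½[√148.9 − 1] = 5.60.
y₂ = 5.60 × 1.55 = 8.68 ft.
Head loss: ΔE = (y₂ − y₁)³/(4y₁y₂) = (8.68 − 1.55)³/(4×1.55×8.68) = 363/53.8 = 6.74 ft.

y₂ = 8.68 ft; ΔE = 6.74 ft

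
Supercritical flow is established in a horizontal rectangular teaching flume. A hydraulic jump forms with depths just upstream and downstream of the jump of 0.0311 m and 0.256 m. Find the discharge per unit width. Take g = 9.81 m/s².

For a rectangular channel the momentum equation gives q² = ½·g·y₁·y₂·(y₁ + y₂) = ½×9.81×0.0311×0.256×0.287 = 0.0112.
q = √0.0112 = 0.106 m²/s.

q = 0.106 m²/s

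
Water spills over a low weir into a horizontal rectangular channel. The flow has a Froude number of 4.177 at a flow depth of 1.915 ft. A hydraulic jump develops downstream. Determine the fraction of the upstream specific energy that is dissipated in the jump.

Fr₁ = 4.177 (given).
By Bélanger, y₂/y₁ = ½[√(1 + 8Fr₁²) − 1] = ½[√140.58 − 1] = 5.428.
y₂ = 5.428 × 1.915 = 10.40 ft.
E₁ = y₁(1 + Fr₁²/2) = 1.915×(1 + 4.177²/2) = 18.62 ft. ΔE = (y₂ − y₁)³/(4y₁y₂) = 7.659 ft. ΔE/E₁ = 7.659/18.62 = 0.411.

ΔE/E₁ = 0.411 (41.1%)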